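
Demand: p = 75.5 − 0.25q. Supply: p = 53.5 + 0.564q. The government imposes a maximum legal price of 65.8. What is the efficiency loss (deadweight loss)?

Competitive equilibrium: 75.5 − 0.25q = 53.5 + 0.564q → q* = 27.027, p* = 68.7432.
At the ceiling p = 65.8, quantity supplied = (65.8 − 53.5)/0.564 = 21.8085.
Willingness to pay at q' = 21.8085: 75.5 − 0.25·21.8085 = 70.0479.
Δq = 27.027 − 21.8085 = 5.2185; wedge = 70.0479 − 65.8 = 4.2479.
Deadweight loss = ½ × 5.2185 × 4.2479 = 11.08.

11.08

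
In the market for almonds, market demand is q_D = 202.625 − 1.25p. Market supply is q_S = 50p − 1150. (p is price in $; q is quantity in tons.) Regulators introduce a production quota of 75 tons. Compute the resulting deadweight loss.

In inverse form: demand p = 162.1 − 0.8q, supply p = 23 + 0.02q.
Competitive equilibrium: 162.1 − 0.8q = 23 + 0.02q → q* = 169.6341, p* = 26.3927.
At q = 75: demand price = 162.1 − 0.8·75 = 102.1; supply price = 23 + 0.02·75 = 24.5.
Δq = 169.6341 − 75 = 94.6341; wedge = 102.1 − 24.5 = 77.6.
The triangle = ½ × 94.6341 × 77.6 = $3671.80.

$3671.80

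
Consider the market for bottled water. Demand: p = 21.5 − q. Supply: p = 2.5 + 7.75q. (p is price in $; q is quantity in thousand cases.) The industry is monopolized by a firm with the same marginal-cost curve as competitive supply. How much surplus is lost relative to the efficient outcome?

Competitive equilibrium: 21.5 − q = 2.5 + 7.75q → q* = 2.1714, p* = 19.3286.
Marginal revenue: MR = 21.5 − 2q. Set MR = MC: 21.5 − 2q = 2.5 + 7.75q → q_m = 1.9487.
Price p_m = 21.5 − 1·1.9487 = 19.5513; MC(q_m) = 2.5 + 7.75·1.9487 = 17.6024.
Competitive q* = 2.1714, so Δq = 0.2227; wedge = 19.5513 − 17.6024 = 1.9489.
Welfare loss = ½ × 0.2227 × 1.9489 = $0.22 thousand.

$0.22 thousand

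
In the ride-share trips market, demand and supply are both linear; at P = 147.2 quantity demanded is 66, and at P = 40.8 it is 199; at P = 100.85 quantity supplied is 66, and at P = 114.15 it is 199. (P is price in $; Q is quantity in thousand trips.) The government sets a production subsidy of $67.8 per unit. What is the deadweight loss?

Demand slope = (40.8 − 147.2)/(199 − 66) = −0.8, so P = 200 − 0.8Q.
Supply slope = (114.15 − 100.85)/(199 − 66) = 0.1, so P = 94.25 + 0.1Q.
Competitive equilibrium: 200 − 0.8Q = 94.25 + 0.1Q → Q* = 117.5, P* = 106.
The subsidy lowers effective supply by 67.8: P = 26.45 + 0.1Q.
New quantity: 200 − 0.8Q = 26.45 + 0.1Q → Q' = 192.8333.
Overproduction ΔQ = 192.8333 − 117.5 = 75.3333; wedge = subsidy = 67.8.
The triangle = ½ × 75.3333 × 67.8 = $2553.80 thousand.

$2553.80 thousand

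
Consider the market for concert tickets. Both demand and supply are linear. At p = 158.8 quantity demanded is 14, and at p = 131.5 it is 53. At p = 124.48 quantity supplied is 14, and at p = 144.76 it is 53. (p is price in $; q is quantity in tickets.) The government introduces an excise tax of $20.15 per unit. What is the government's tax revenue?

$516.14

Demand slope = (131.5 − 158.8)/(53 − 14) = −0.7, so p = 168.6 − 0.7q.
Supply slope = (144.76 − 124.48)/(53 − 14) = 0.52, so p = 117.2 + 0.52q.
Competitive equilibrium: 168.6 − 0.7q = 117.2 + 0.52q → q* = 42.1311, p* = 139.1082.
With the tax, the buyer price exceeds the seller price by 20.15: (168.6 − 0.7q) − (117.2 + 0.52q) = 20.15 → q' = 25.6148.
Tax revenue = 20.15 × 25.6148 = $516.14.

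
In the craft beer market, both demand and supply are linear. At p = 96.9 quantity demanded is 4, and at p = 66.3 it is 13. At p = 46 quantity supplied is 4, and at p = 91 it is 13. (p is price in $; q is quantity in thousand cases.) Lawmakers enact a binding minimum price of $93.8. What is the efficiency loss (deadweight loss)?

$111.30 thousand

Demand slope = (66.3 − 96.9)/(13 − 4) = −3.4, so p = 110.5 − 3.4q.
Supply slope = (91 − 46)/(13 − 4) = 5, so p = 26 + 5q.
Competitive equilibrium: 110.5 − 3.4q = 26 + 5q → q* = 10.0595, p* = 76.2976.
At the floor p = 93.8, quantity demanded = (110.5 − 93.8)/3.4 = 4.9118.
Sellers' marginal cost at q' = 4.9118: 26 + 5·4.9118 = 50.559.
Δq = 10.0595 − 4.9118 = 5.1477; wedge = 93.8 − 50.559 = 43.241.
DWL = ½ × 5.1477 × 43.241 = $111.30 thousand.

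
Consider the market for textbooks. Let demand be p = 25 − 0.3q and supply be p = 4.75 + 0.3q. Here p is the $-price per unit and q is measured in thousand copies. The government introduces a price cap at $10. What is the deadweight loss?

$79.22 thousand

Competitive equilibrium: 25 − 0.3q = 4.75 + 0.3q → q* = 33.75, p* = 14.875.
At the ceiling p = 10, quantity supplied = (10 − 4.75)/0.3 = 17.5.
Willingness to pay at q' = 17.5: 25 − 0.3·17.5 = 19.75.
Δq = 33.75 − 17.5 = 16.25; wedge = 19.75 − 10 = 9.75.
Deadweight loss = ½ × 16.25 × 9.75 = $79.22 thousand.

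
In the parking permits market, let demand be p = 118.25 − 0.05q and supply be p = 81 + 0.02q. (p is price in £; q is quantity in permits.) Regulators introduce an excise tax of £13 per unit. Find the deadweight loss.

£1207.14

Competitive equilibrium: 118.25 − 0.05q = 81 + 0.02q → q* = 532.1429, p* = 91.6429.
With the tax, the buyer price exceeds the seller price by 13: (118.25 − 0.05q) − (81 + 0.02q) = 13 → q' = 346.4286.
Δq = 532.1429 − 346.4286 = 185.7143; the wedge equals the tax, 13.
DWL = ½ × 185.7143 × 13 = £1207.14.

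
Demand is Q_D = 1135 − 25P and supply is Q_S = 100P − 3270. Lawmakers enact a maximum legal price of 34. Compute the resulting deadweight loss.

In inverse form: demand P = 45.4 − 0.04Q, supply P = 32.7 + 0.01Q.
Competitive equilibrium: 45.4 − 0.04Q = 32.7 + 0.01Q → Q* = 254, P* = 35.24.
At the ceiling P = 34, quantity supplied = (34 − 32.7)/0.01 = 130.
Willingness to pay at Q' = 130: 45.4 − 0.04·130 = 40.2.
ΔQ = 254 − 130 = 124; wedge = 40.2 − 34 = 6.2.
Deadweight loss = ½ × 124 × 6.2 = 384.40.

384.40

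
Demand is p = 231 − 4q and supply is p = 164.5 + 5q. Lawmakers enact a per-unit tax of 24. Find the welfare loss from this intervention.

32

Competitive equilibrium: 231 − 4q = 164.5 + 5q → q* = 7.3889, p* = 201.4444.
With the tax, the buyer price exceeds the seller price by 24: (231 − 4q) − (164.5 + 5q) = 24 → q' = 4.7222.
Δq = 7.3889 − 4.7222 = 2.6667; the wedge equals the tax, 24.
Deadweight loss = ½ × 2.6667 × 24 = 32.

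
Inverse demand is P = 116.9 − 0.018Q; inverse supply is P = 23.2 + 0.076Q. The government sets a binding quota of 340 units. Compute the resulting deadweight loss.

20275.68

Competitive equilibrium: 116.9 − 0.018Q = 23.2 + 0.076Q → Q* = 996.8085, P* = 98.9574.
At Q = 340: demand price = 116.9 − 0.018·340 = 110.78; supply price = 23.2 + 0.076·340 = 49.04.
ΔQ = 996.8085 − 340 = 656.8085; wedge = 110.78 − 49.04 = 61.74.
Deadweight loss = ½ × 656.8085 × 61.74 = 20275.68.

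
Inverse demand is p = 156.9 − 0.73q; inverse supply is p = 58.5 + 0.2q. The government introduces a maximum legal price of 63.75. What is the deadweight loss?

Competitive equilibrium: 156.9 − 0.73q = 58.5 + 0.2q → q* = 105.8065, p* = 79.6613.
At the ceiling p = 63.75, quantity supplied = (63.75 − 58.5)/0.2 = 26.25.
Willingness to pay at q' = 26.25: 156.9 − 0.73·26.25 = 137.7375.
Δq = 105.8065 − 26.25 = 79.5565; wedge = 137.7375 − 63.75 = 73.9875.
The triangle = ½ × 79.5565 × 73.9875 = 2943.09.

2943.09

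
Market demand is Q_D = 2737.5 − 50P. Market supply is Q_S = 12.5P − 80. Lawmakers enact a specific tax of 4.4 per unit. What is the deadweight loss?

In inverse form: demand P = 54.75 − 0.02Q, supply P = 6.4 + 0.08Q.
Competitive equilibrium: 54.75 − 0.02Q = 6.4 + 0.08Q → Q* = 483.5, P* = 45.08.
With the tax, the buyer price exceeds the seller price by 4.4: (54.75 − 0.02Q) − (6.4 + 0.08Q) = 4.4 → Q' = 439.5.
ΔQ = 483.5 − 439.5 = 44; the wedge equals the tax, 4.4.
The triangle = ½ × 44 × 4.4 = 96.80.

96.80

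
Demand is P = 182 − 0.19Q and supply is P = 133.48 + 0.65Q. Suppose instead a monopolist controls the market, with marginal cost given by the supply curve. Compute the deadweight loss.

Competitive equilibrium: 182 − 0.19Q = 133.48 + 0.65Q → Q* = 57.7619, P* = 171.0252.
Marginal revenue: MR = 182 − 0.38Q. Set MR = MC: 182 − 0.38Q = 133.48 + 0.65Q → Q_m = 47.1068.
Price P_m = 182 − 0.19·47.1068 = 173.0497; MC(Q_m) = 133.48 + 0.65·47.1068 = 164.0994.
Competitive Q* = 57.7619, so ΔQ = 10.6551; wedge = 173.0497 − 164.0994 = 8.9503.
DWL = ½ × 10.6551 × 8.9503 = 47.68.

47.68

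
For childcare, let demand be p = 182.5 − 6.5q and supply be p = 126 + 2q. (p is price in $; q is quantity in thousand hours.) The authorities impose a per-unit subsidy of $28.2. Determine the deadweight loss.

$46.78 thousand

Competitive equilibrium: 182.5 − 6.5q = 126 + 2q → q* = 6.6471, p* = 139.2941.
The subsidy lowers effective supply by 28.2: p = 97.8 + 2q.
New quantity: 182.5 − 6.5q = 97.8 + 2q → q' = 9.9647.
Overproduction Δq = 9.9647 − 6.6471 = 3.3176; wedge = subsidy = 28.2.
Welfare loss = ½ × 3.3176 × 28.2 = $46.78 thousand.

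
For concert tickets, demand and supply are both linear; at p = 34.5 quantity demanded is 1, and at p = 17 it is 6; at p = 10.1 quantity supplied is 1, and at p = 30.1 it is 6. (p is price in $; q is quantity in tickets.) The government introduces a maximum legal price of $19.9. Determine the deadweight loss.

Demand slope = (17 − 34.5)/(6 − 1) = −3.5, so p = 38 − 3.5q.
Supply slope = (30.1 − 10.1)/(6 − 1) = 4, so p = 6.1 + 4q.
Competitive equilibrium: 38 − 3.5q = 6.1 + 4q → q* = 4.2533, p* = 23.1133.
At the ceiling p = 19.9, quantity supplied = (19.9 − 6.1)/4 = 3.45.
Willingness to pay at q' = 3.45: 38 − 3.5·3.45 = 25.925.
Δq = 4.2533 − 3.45 = 0.8033; wedge = 25.925 − 19.9 = 6.025.
Deadweight loss = ½ × 0.8033 × 6.025 = $2.42.

$2.42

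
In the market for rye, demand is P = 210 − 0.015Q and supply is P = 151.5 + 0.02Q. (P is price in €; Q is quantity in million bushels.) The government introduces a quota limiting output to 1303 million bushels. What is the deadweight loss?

€2375.44 million

Competitive equilibrium: 210 − 0.015Q = 151.5 + 0.02Q → Q* = 1671.4286, P* = 184.9286.
At Q = 1303: demand price = 210 − 0.015·1303 = 190.455; supply price = 151.5 + 0.02·1303 = 177.56.
ΔQ = 1671.4286 − 1303 = 368.4286; wedge = 190.455 − 177.56 = 12.895.
The triangle = ½ × 368.4286 × 12.895 = €2375.44 million.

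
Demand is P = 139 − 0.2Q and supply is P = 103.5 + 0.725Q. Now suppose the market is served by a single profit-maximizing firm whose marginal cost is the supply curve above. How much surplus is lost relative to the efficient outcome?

21.53

Competitive equilibrium: 139 − 0.2Q = 103.5 + 0.725Q → Q* = 38.3784, P* = 131.3243.
Marginal revenue: MR = 139 − 0.4Q. Set MR = MC: 139 − 0.4Q = 103.5 + 0.725Q → Q_m = 31.5556.
Price P_m = 139 − 0.2·31.5556 = 132.6889; MC(Q_m) = 103.5 + 0.725·31.5556 = 126.3778.
Competitive Q* = 38.3784, so ΔQ = 6.8228; wedge = 132.6889 − 126.3778 = 6.3111.
DWL = ½ × 6.8228 × 6.3111 = 21.53.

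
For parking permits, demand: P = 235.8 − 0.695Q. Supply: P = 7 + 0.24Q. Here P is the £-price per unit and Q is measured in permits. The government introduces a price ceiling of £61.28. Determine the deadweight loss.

£160.68

Competitive equilibrium: 235.8 − 0.695Q = 7 + 0.24Q → Q* = 244.7059, P* = 65.7294.
At the ceiling P = 61.28, quantity supplied = (61.28 − 7)/0.24 = 226.1667.
Willingness to pay at Q' = 226.1667: 235.8 − 0.695·226.1667 = 78.6141.
ΔQ = 244.7059 − 226.1667 = 18.5392; wedge = 78.6141 − 61.28 = 17.3341.
The triangle = ½ × 18.5392 × 17.3341 = £160.68.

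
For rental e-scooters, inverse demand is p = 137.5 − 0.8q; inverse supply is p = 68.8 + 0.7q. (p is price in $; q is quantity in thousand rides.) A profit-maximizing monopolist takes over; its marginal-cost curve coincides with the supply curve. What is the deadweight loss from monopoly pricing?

$190.33 thousand

Competitive equilibrium: 137.5 − 0.8q = 68.8 + 0.7q → q* = 45.8, p* = 100.86.
Marginal revenue: MR = 137.5 − 1.6q. Set MR = MC: 137.5 − 1.6q = 68.8 + 0.7q → q_m = 29.8696.
Price p_m = 137.5 − 0.8·29.8696 = 113.6043; MC(q_m) = 68.8 + 0.7·29.8696 = 89.7087.
Competitive q* = 45.8, so Δq = 15.9304; wedge = 113.6043 − 89.7087 = 23.8956.
The triangle = ½ × 15.9304 × 23.8956 = $190.33 thousand.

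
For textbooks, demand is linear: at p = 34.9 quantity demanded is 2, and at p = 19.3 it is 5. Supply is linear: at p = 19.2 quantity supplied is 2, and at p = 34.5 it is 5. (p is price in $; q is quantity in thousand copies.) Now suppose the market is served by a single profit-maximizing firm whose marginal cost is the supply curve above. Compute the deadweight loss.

$7.20 thousand

Demand slope = (19.3 − 34.9)/(5 − 2) = −5.2, so p = 45.3 − 5.2q.
Supply slope = (34.5 − 19.2)/(5 − 2) = 5.1, so p = 9 + 5.1q.
Competitive equilibrium: 45.3 − 5.2q = 9 + 5.1q → q* = 3.5243, p* = 26.9738.
Marginal revenue: MR = 45.3 − 10.4q. Set MR = MC: 45.3 − 10.4q = 9 + 5.1q → q_m = 2.3419.
Price p_m = 45.3 − 5.2·2.3419 = 33.1221; MC(q_m) = 9 + 5.1·2.3419 = 20.9437.
Competitive q* = 3.5243, so Δq = 1.1824; wedge = 33.1221 − 20.9437 = 12.1784.
Deadweight loss = ½ × 1.1824 × 12.1784 = $7.20 thousand.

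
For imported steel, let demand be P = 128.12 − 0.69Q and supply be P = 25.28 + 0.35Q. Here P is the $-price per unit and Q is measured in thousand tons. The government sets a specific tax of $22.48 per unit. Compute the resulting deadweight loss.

Competitive equilibrium: 128.12 − 0.69Q = 25.28 + 0.35Q → Q* = 98.8846, P* = 59.8896.
With the tax, the buyer price exceeds the seller price by 22.48: (128.12 − 0.69Q) − (25.28 + 0.35Q) = 22.48 → Q' = 77.2692.
ΔQ = 98.8846 − 77.2692 = 21.6154; the wedge equals the tax, 22.48.
Welfare loss = ½ × 21.6154 × 22.48 = $242.96 thousand.

$242.96 thousand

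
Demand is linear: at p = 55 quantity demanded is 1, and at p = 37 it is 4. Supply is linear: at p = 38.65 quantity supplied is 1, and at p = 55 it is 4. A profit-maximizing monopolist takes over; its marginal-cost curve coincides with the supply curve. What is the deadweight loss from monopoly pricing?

3.99

Demand slope = (37 − 55)/(4 − 1) = −6, so p = 61 − 6q.
Supply slope = (55 − 38.65)/(4 − 1) = 5.45, so p = 33.2 + 5.45q.
Competitive equilibrium: 61 − 6q = 33.2 + 5.45q → q* = 2.4279, p* = 46.4323.
Marginal revenue: MR = 61 − 12q. Set MR = MC: 61 − 12q = 33.2 + 5.45q → q_m = 1.5931.
Price p_m = 61 − 6·1.5931 = 51.4414; MC(q_m) = 33.2 + 5.45·1.5931 = 41.8824.
Competitive q* = 2.4279, so Δq = 0.8348; wedge = 51.4414 − 41.8824 = 9.559.
Welfare loss = ½ × 0.8348 × 9.559 = 3.99.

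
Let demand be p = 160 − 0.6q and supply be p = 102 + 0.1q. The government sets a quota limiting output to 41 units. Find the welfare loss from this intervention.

613.21

Competitive equilibrium: 160 − 0.6q = 102 + 0.1q → q* = 82.8571, p* = 110.2857.
At q = 41: demand price = 160 − 0.6·41 = 135.4; supply price = 102 + 0.1·41 = 106.1.
Δq = 82.8571 − 41 = 41.8571; wedge = 135.4 − 106.1 = 29.3.
The triangle = ½ × 41.8571 × 29.3 = 613.21.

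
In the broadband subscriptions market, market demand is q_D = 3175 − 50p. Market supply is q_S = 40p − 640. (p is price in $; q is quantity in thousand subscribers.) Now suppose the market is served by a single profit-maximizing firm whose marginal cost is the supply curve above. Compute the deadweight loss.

In inverse form: demand p = 63.5 − 0.02q, supply p = 16 + 0.025q.
Competitive equilibrium: 63.5 − 0.02q = 16 + 0.025q → q* = 1055.5556, p* = 42.3889.
Marginal revenue: MR = 63.5 − 0.04q. Set MR = MC: 63.5 − 0.04q = 16 + 0.025q → q_m = 730.7692.
Price p_m = 63.5 − 0.02·730.7692 = 48.8846; MC(q_m) = 16 + 0.025·730.7692 = 34.2692.
Competitive q* = 1055.5556, so Δq = 324.7864; wedge = 48.8846 − 34.2692 = 14.6154.
DWL = ½ × 324.7864 × 14.6154 = $2373.44 thousand.

$2373.44 thousand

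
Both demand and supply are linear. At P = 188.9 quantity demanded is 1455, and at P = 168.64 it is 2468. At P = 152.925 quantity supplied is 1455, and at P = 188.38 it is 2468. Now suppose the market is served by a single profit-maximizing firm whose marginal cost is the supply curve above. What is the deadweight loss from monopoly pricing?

Demand slope = (168.64 − 188.9)/(2468 − 1455) = −0.02, so P = 218 − 0.02Q.
Supply slope = (188.38 − 152.925)/(2468 − 1455) = 0.035, so P = 102 + 0.035Q.
Competitive equilibrium: 218 − 0.02Q = 102 + 0.035Q → Q* = 2109.09091, P* = 175.81818.
Marginal revenue: MR = 218 − 0.04Q. Set MR = MC: 218 − 0.04Q = 102 + 0.035Q → Q_m = 1546.66667.
Price P_m = 218 − 0.02·1546.66667 = 187.06667; MC(Q_m) = 102 + 0.035·1546.66667 = 156.13333.
Competitive Q* = 2109.09091, so ΔQ = 562.42424; wedge = 187.06667 − 156.13333 = 30.93334.
DWL = ½ × 562.42424 × 30.93334 = 8698.83.

8698.83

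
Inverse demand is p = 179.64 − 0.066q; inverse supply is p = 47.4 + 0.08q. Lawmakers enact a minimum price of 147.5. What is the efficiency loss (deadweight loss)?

Competitive equilibrium: 179.64 − 0.066q = 47.4 + 0.08q → q* = 905.75342, p* = 119.86027.
At the floor p = 147.5, quantity demanded = (179.64 − 147.5)/0.066 = 486.9697.
Sellers' marginal cost at q' = 486.9697: 47.4 + 0.08·486.9697 = 86.35758.
Δq = 905.75342 − 486.9697 = 418.78372; wedge = 147.5 − 86.35758 = 61.14242.
Welfare loss = ½ × 418.78372 × 61.14242 = 12802.73.

12802.73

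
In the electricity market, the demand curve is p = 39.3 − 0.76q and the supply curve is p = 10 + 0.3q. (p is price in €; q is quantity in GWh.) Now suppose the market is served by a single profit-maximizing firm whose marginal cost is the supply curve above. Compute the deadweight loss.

Competitive equilibrium: 39.3 − 0.76q = 10 + 0.3q → q* = 27.6415, p* = 18.2925.
Marginal revenue: MR = 39.3 − 1.52q. Set MR = MC: 39.3 − 1.52q = 10 + 0.3q → q_m = 16.0989.
Price p_m = 39.3 − 0.76·16.0989 = 27.0648; MC(q_m) = 10 + 0.3·16.0989 = 14.8297.
Competitive q* = 27.6415, so Δq = 11.5426; wedge = 27.0648 − 14.8297 = 12.2351.
DWL = ½ × 11.5426 × 12.2351 = €70.61.

€70.61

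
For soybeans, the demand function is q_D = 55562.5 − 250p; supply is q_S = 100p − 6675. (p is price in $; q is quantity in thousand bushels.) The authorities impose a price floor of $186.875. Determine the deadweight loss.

In inverse form: demand p = 222.25 − 0.004q, supply p = 66.75 + 0.01q.
Competitive equilibrium: 222.25 − 0.004q = 66.75 + 0.01q → q* = 11107.1429, p* = 177.8214.
At the floor p = 186.875, quantity demanded = (222.25 − 186.875)/0.004 = 8843.75.
Sellers' marginal cost at q' = 8843.75: 66.75 + 0.01·8843.75 = 155.1875.
Δq = 11107.1429 − 8843.75 = 2263.3929; wedge = 186.875 − 155.1875 = 31.6875.
DWL = ½ × 2263.3929 × 31.6875 = $35860.63 thousand.

$35860.63 thousand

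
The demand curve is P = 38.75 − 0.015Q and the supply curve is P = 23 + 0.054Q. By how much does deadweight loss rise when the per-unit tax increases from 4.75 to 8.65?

378.70

Competitive equilibrium: 38.75 − 0.015Q = 23 + 0.054Q → Q* = 228.2609, P* = 35.3261.
For a per-unit tax t: ΔQ = t/0.069, so DWL = ½·t·(t/0.069) = t²/0.138.
At t = 4.75: DWL = 163.496. At t = 8.65: DWL = 542.192.
Increase = 542.192 − 163.496 = 378.70.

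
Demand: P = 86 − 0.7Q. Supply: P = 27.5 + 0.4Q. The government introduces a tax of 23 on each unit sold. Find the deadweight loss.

Competitive equilibrium: 86 − 0.7Q = 27.5 + 0.4Q → Q* = 53.1818, P* = 48.7727.
With the tax, the buyer price exceeds the seller price by 23: (86 − 0.7Q) − (27.5 + 0.4Q) = 23 → Q' = 32.2727.
ΔQ = 53.1818 − 32.2727 = 20.9091; the wedge equals the tax, 23.
The triangle = ½ × 20.9091 × 23 = 240.45.

240.45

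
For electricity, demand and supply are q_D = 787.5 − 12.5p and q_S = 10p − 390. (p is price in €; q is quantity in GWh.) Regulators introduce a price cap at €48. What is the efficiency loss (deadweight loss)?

In inverse form: demand p = 63 − 0.08q, supply p = 39 + 0.1q.
Competitive equilibrium: 63 − 0.08q = 39 + 0.1q → q* = 133.3333, p* = 52.3333.
At the ceiling p = 48, quantity supplied = (48 − 39)/0.1 = 90.
Willingness to pay at q' = 90: 63 − 0.08·90 = 55.8.
Δq = 133.3333 − 90 = 43.3333; wedge = 55.8 − 48 = 7.8.
Deadweight loss = ½ × 43.3333 × 7.8 = €169.

€169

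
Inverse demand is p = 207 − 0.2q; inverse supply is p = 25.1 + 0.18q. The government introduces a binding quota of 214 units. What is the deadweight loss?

Competitive equilibrium: 207 − 0.2q = 25.1 + 0.18q → q* = 478.6842, p* = 111.2632.
At q = 214: demand price = 207 − 0.2·214 = 164.2; supply price = 25.1 + 0.18·214 = 63.62.
Δq = 478.6842 − 214 = 264.6842; wedge = 164.2 − 63.62 = 100.58.
Welfare loss = ½ × 264.6842 × 100.58 = 13310.97.

13310.97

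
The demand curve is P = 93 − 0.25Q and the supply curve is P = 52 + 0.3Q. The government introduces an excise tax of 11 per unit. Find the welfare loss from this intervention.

110

Competitive equilibrium: 93 − 0.25Q = 52 + 0.3Q → Q* = 74.5455, P* = 74.3636.
With the tax, the buyer price exceeds the seller price by 11: (93 − 0.25Q) − (52 + 0.3Q) = 11 → Q' = 54.5455.
ΔQ = 74.5455 − 54.5455 = 20; the wedge equals the tax, 11.
Deadweight loss = ½ × 20 × 11 = 110.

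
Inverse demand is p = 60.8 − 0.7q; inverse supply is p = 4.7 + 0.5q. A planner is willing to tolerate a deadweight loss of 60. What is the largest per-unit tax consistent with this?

Competitive equilibrium: 60.8 − 0.7q = 4.7 + 0.5q → q* = 46.75, p* = 28.075.
A tax t gives Δq = t/1.2 and wedge t, so DWL = t²/2.4.
t²/2.4 = 60 → t² = 144 → t = 12.

12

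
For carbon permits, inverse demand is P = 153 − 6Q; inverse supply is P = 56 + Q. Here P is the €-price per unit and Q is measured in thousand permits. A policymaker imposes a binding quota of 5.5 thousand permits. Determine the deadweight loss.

€244.45 thousand

Competitive equilibrium: 153 − 6Q = 56 + Q → Q* = 13.8571, P* = 69.8571.
At Q = 5.5: demand price = 153 − 6·5.5 = 120; supply price = 56 + 1·5.5 = 61.5.
ΔQ = 13.8571 − 5.5 = 8.3571; wedge = 120 − 61.5 = 58.5.
Welfare loss = ½ × 8.3571 × 58.5 = €244.45 thousand.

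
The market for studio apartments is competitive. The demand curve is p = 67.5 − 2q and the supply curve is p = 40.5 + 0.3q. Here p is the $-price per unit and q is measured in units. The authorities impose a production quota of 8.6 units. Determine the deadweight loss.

$11.33

Competitive equilibrium: 67.5 − 2q = 40.5 + 0.3q → q* = 11.7391, p* = 44.0217.
At q = 8.6: demand price = 67.5 − 2·8.6 = 50.3; supply price = 40.5 + 0.3·8.6 = 43.08.
Δq = 11.7391 − 8.6 = 3.1391; wedge = 50.3 − 43.08 = 7.22.
Deadweight loss = ½ × 3.1391 × 7.22 = $11.33.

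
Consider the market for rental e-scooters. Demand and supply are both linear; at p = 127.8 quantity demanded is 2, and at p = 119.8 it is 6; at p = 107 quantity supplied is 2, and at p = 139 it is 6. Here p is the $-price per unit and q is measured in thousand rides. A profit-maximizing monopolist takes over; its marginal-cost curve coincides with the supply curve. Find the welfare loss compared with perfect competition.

Demand slope = (119.8 − 127.8)/(6 − 2) = −2, so p = 131.8 − 2q.
Supply slope = (139 − 107)/(6 − 2) = 8, so p = 91 + 8q.
Competitive equilibrium: 131.8 − 2q = 91 + 8q → q* = 4.08, p* = 123.64.
Marginal revenue: MR = 131.8 − 4q. Set MR = MC: 131.8 − 4q = 91 + 8q → q_m = 3.4.
Price p_m = 131.8 − 2·3.4 = 125; MC(q_m) = 91 + 8·3.4 = 118.2.
Competitive q* = 4.08, so Δq = 0.68; wedge = 125 − 118.2 = 6.8.
Welfare loss = ½ × 0.68 × 6.8 = $2.312 thousand.

$2.312 thousand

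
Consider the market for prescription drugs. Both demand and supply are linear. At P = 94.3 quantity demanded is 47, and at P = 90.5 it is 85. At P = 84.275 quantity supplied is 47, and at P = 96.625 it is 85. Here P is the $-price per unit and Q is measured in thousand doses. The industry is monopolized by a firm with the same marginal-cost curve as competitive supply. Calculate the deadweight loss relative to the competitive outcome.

Demand slope = (90.5 − 94.3)/(85 − 47) = −0.1, so P = 99 − 0.1Q.
Supply slope = (96.625 − 84.275)/(85 − 47) = 0.325, so P = 69 + 0.325Q.
Competitive equilibrium: 99 − 0.1Q = 69 + 0.325Q → Q* = 70.5882, P* = 91.9412.
Marginal revenue: MR = 99 − 0.2Q. Set MR = MC: 99 − 0.2Q = 69 + 0.325Q → Q_m = 57.1429.
Price P_m = 99 − 0.1·57.1429 = 93.2857; MC(Q_m) = 69 + 0.325·57.1429 = 87.5714.
Competitive Q* = 70.5882, so ΔQ = 13.4453; wedge = 93.2857 − 87.5714 = 5.7143.
Welfare loss = ½ × 13.4453 × 5.7143 = $38.42 thousand.

$38.42 thousand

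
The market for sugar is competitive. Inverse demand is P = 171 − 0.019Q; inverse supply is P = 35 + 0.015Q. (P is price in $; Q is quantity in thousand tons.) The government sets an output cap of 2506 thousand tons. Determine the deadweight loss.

$37944.612 thousand

Competitive equilibrium: 171 − 0.019Q = 35 + 0.015Q → Q* = 4000, P* = 95.
At Q = 2506: demand price = 171 − 0.019·2506 = 123.386; supply price = 35 + 0.015·2506 = 72.59.
ΔQ = 4000 − 2506 = 1494; wedge = 123.386 − 72.59 = 50.796.
Welfare loss = ½ × 1494 × 50.796 = $37944.612 thousand.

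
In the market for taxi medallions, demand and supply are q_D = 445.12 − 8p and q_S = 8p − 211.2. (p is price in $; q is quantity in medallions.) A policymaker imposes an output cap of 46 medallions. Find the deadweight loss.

In inverse form: demand p = 55.64 − 0.125q, supply p = 26.4 + 0.125q.
Competitive equilibrium: 55.64 − 0.125q = 26.4 + 0.125q → q* = 116.96, p* = 41.02.
At q = 46: demand price = 55.64 − 0.125·46 = 49.89; supply price = 26.4 + 0.125·46 = 32.15.
Δq = 116.96 − 46 = 70.96; wedge = 49.89 − 32.15 = 17.74.
DWL = ½ × 70.96 × 17.74 = $629.42.

$629.42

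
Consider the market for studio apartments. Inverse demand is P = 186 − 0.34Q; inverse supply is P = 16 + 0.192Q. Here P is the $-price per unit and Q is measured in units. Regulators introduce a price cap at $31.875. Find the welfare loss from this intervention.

Competitive equilibrium: 186 − 0.34Q = 16 + 0.192Q → Q* = 319.5489, P* = 77.3534.
At the ceiling P = 31.875, quantity supplied = (31.875 − 16)/0.192 = 82.6823.
Willingness to pay at Q' = 82.6823: 186 − 0.34·82.6823 = 157.888.
ΔQ = 319.5489 − 82.6823 = 236.8666; wedge = 157.888 − 31.875 = 126.013.
The triangle = ½ × 236.8666 × 126.013 = $14924.14.

$14924.14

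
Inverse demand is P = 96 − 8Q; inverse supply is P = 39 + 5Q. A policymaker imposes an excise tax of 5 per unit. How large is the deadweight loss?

0.96

Competitive equilibrium: 96 − 8Q = 39 + 5Q → Q* = 4.3846, P* = 60.9231.
With the tax, the buyer price exceeds the seller price by 5: (96 − 8Q) − (39 + 5Q) = 5 → Q' = 4.
ΔQ = 4.3846 − 4 = 0.3846; the wedge equals the tax, 5.
Welfare loss = ½ × 0.3846 × 5 = 0.96.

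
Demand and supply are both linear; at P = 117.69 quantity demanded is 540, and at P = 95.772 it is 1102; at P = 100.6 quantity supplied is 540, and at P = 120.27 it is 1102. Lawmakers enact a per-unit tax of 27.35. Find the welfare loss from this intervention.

Demand slope = (95.772 − 117.69)/(1102 − 540) = −0.039, so P = 138.75 − 0.039Q.
Supply slope = (120.27 − 100.6)/(1102 − 540) = 0.035, so P = 81.7 + 0.035Q.
Competitive equilibrium: 138.75 − 0.039Q = 81.7 + 0.035Q → Q* = 770.94595, P* = 108.68311.
With the tax, the buyer price exceeds the seller price by 27.35: (138.75 − 0.039Q) − (81.7 + 0.035Q) = 27.35 → Q' = 401.35135.
ΔQ = 770.94595 − 401.35135 = 369.5946; the wedge equals the tax, 27.35.
Welfare loss = ½ × 369.5946 × 27.35 = 5054.21.

5054.21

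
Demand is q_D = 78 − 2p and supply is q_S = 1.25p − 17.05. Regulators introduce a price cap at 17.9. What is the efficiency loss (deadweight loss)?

130.75

In inverse form: demand p = 39 − 0.5q, supply p = 13.64 + 0.8q.
Competitive equilibrium: 39 − 0.5q = 13.64 + 0.8q → q* = 19.5077, p* = 29.2462.
At the ceiling p = 17.9, quantity supplied = (17.9 − 13.64)/0.8 = 5.325.
Willingness to pay at q' = 5.325: 39 − 0.5·5.325 = 36.3375.
Δq = 19.5077 − 5.325 = 14.1827; wedge = 36.3375 − 17.9 = 18.4375.
Welfare loss = ½ × 14.1827 × 18.4375 = 130.75.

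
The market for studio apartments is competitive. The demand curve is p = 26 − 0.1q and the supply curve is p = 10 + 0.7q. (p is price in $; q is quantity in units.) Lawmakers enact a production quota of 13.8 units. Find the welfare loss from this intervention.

Competitive equilibrium: 26 − 0.1q = 10 + 0.7q → q* = 20, p* = 24.
At q = 13.8: demand price = 26 − 0.1·13.8 = 24.62; supply price = 10 + 0.7·13.8 = 19.66.
Δq = 20 − 13.8 = 6.2; wedge = 24.62 − 19.66 = 4.96.
Welfare loss = ½ × 6.2 × 4.96 = $15.376.

$15.376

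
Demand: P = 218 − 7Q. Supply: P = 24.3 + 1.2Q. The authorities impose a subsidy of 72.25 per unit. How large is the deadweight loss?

318.30

Competitive equilibrium: 218 − 7Q = 24.3 + 1.2Q → Q* = 23.62195, P* = 52.64634.
The subsidy lowers effective supply by 72.25: P = 1.2Q − 47.95.
New quantity: 218 − 7Q = 1.2Q − 47.95 → Q' = 32.43293.
Overproduction ΔQ = 32.43293 − 23.62195 = 8.81098; wedge = subsidy = 72.25.
The triangle = ½ × 8.81098 × 72.25 = 318.30.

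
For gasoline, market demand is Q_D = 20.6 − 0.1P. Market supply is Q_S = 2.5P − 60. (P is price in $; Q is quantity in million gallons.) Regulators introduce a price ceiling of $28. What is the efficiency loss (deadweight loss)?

$292.50 million

In inverse form: demand P = 206 − 10Q, supply P = 24 + 0.4Q.
Competitive equilibrium: 206 − 10Q = 24 + 0.4Q → Q* = 17.5, P* = 31.
At the ceiling P = 28, quantity supplied = (28 − 24)/0.4 = 10.
Willingness to pay at Q' = 10: 206 − 10·10 = 106.
ΔQ = 17.5 − 10 = 7.5; wedge = 106 − 28 = 78.
Welfare loss = ½ × 7.5 × 78 = $292.50 million.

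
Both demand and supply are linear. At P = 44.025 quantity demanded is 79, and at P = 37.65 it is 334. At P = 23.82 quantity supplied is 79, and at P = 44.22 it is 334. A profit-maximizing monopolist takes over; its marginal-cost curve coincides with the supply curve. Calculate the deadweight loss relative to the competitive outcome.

Demand slope = (37.65 − 44.025)/(334 − 79) = −0.025, so P = 46 − 0.025Q.
Supply slope = (44.22 − 23.82)/(334 − 79) = 0.08, so P = 17.5 + 0.08Q.
Competitive equilibrium: 46 − 0.025Q = 17.5 + 0.08Q → Q* = 271.4286, P* = 39.2143.
Marginal revenue: MR = 46 − 0.05Q. Set MR = MC: 46 − 0.05Q = 17.5 + 0.08Q → Q_m = 219.2308.
Price P_m = 46 − 0.025·219.2308 = 40.5192; MC(Q_m) = 17.5 + 0.08·219.2308 = 35.0385.
Competitive Q* = 271.4286, so ΔQ = 52.1978; wedge = 40.5192 − 35.0385 = 5.4807.
Deadweight loss = ½ × 52.1978 × 5.4807 = 143.04.

143.04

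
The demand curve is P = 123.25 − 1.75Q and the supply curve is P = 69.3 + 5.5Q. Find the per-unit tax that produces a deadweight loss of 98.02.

Competitive equilibrium: 123.25 − 1.75Q = 69.3 + 5.5Q → Q* = 7.4414, P* = 110.2276.
A tax t gives ΔQ = t/7.25 and wedge t, so DWL = t²/14.5.
t²/14.5 = 98.02 → t² = 1421.29 → t = 37.7.

37.7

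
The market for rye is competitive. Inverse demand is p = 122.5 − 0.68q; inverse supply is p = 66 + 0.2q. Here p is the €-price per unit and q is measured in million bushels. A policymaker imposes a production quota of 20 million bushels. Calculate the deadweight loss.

Competitive equilibrium: 122.5 − 0.68q = 66 + 0.2q → q* = 64.2045, p* = 78.8409.
At q = 20: demand price = 122.5 − 0.68·20 = 108.9; supply price = 66 + 0.2·20 = 70.
Δq = 64.2045 − 20 = 44.2045; wedge = 108.9 − 70 = 38.9.
The triangle = ½ × 44.2045 × 38.9 = €859.78 million.

€859.78 million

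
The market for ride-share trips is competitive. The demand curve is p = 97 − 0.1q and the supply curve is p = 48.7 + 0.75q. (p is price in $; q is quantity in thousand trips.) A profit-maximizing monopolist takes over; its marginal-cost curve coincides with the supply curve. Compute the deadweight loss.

$15.21 thousand

Competitive equilibrium: 97 − 0.1q = 48.7 + 0.75q → q* = 56.8235, p* = 91.3176.
Marginal revenue: MR = 97 − 0.2q. Set MR = MC: 97 − 0.2q = 48.7 + 0.75q → q_m = 50.8421.
Price p_m = 97 − 0.1·50.8421 = 91.9158; MC(q_m) = 48.7 + 0.75·50.8421 = 86.8316.
Competitive q* = 56.8235, so Δq = 5.9814; wedge = 91.9158 − 86.8316 = 5.0842.
Deadweight loss = ½ × 5.9814 × 5.0842 = $15.21 thousand.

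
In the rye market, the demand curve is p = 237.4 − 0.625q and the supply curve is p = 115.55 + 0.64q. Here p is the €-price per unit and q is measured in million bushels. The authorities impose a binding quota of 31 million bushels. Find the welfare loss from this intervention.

Competitive equilibrium: 237.4 − 0.625q = 115.55 + 0.64q → q* = 96.3241, p* = 177.1974.
At q = 31: demand price = 237.4 − 0.625·31 = 218.025; supply price = 115.55 + 0.64·31 = 135.39.
Δq = 96.3241 − 31 = 65.3241; wedge = 218.025 − 135.39 = 82.635.
Deadweight loss = ½ × 65.3241 × 82.635 = €2699.03 million.

€2699.03 million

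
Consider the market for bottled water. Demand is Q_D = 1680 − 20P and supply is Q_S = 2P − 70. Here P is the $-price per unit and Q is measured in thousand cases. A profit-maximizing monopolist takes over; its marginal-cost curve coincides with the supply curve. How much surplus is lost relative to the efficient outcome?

$15.16 thousand

In inverse form: demand P = 84 − 0.05Q, supply P = 35 + 0.5Q.
Competitive equilibrium: 84 − 0.05Q = 35 + 0.5Q → Q* = 89.0909, P* = 79.5455.
Marginal revenue: MR = 84 − 0.1Q. Set MR = MC: 84 − 0.1Q = 35 + 0.5Q → Q_m = 81.6667.
Price P_m = 84 − 0.05·81.6667 = 79.9167; MC(Q_m) = 35 + 0.5·81.6667 = 75.8334.
Competitive Q* = 89.0909, so ΔQ = 7.4242; wedge = 79.9167 − 75.8334 = 4.0833.
Welfare loss = ½ × 7.4242 × 4.0833 = $15.16 thousand.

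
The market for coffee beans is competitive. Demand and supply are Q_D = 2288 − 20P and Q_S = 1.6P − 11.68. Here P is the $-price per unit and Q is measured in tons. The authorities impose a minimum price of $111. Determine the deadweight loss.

In inverse form: demand P = 114.4 − 0.05Q, supply P = 7.3 + 0.625Q.
Competitive equilibrium: 114.4 − 0.05Q = 7.3 + 0.625Q → Q* = 158.6667, P* = 106.4667.
At the floor P = 111, quantity demanded = (114.4 − 111)/0.05 = 68.
Sellers' marginal cost at Q' = 68: 7.3 + 0.625·68 = 49.8.
ΔQ = 158.6667 − 68 = 90.6667; wedge = 111 − 49.8 = 61.2.
Deadweight loss = ½ × 90.6667 × 61.2 = $2774.40.

$2774.40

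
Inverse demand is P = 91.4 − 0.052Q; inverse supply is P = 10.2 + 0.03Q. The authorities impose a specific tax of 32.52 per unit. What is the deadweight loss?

Competitive equilibrium: 91.4 − 0.052Q = 10.2 + 0.03Q → Q* = 990.2439, P* = 39.9073.
With the tax, the buyer price exceeds the seller price by 32.52: (91.4 − 0.052Q) − (10.2 + 0.03Q) = 32.52 → Q' = 593.6585.
ΔQ = 990.2439 − 593.6585 = 396.5854; the wedge equals the tax, 32.52.
DWL = ½ × 396.5854 × 32.52 = 6448.48.

6448.48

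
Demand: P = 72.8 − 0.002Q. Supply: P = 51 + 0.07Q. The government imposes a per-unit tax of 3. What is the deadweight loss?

62.50

Competitive equilibrium: 72.8 − 0.002Q = 51 + 0.07Q → Q* = 302.7778, P* = 72.1944.
With the tax, the buyer price exceeds the seller price by 3: (72.8 − 0.002Q) − (51 + 0.07Q) = 3 → Q' = 261.1111.
ΔQ = 302.7778 − 261.1111 = 41.6667; the wedge equals the tax, 3.
Welfare loss = ½ × 41.6667 × 3 = 62.50.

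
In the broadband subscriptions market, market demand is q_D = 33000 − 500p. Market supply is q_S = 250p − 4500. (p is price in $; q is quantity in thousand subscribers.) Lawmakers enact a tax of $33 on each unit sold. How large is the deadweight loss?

$90750 thousand

In inverse form: demand p = 66 − 0.002q, supply p = 18 + 0.004q.
Competitive equilibrium: 66 − 0.002q = 18 + 0.004q → q* = 8000, p* = 50.
With the tax, the buyer price exceeds the seller price by 33: (66 − 0.002q) − (18 + 0.004q) = 33 → q' = 2500.
Δq = 8000 − 2500 = 5500; the wedge equals the tax, 33.
The triangle = ½ × 5500 × 33 = $90750 thousand.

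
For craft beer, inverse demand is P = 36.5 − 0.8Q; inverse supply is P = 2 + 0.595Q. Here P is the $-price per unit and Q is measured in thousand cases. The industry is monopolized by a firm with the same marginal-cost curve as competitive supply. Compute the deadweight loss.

Competitive equilibrium: 36.5 − 0.8Q = 2 + 0.595Q → Q* = 24.7312, P* = 16.7151.
Marginal revenue: MR = 36.5 − 1.6Q. Set MR = MC: 36.5 − 1.6Q = 2 + 0.595Q → Q_m = 15.7175.
Price P_m = 36.5 − 0.8·15.7175 = 23.926; MC(Q_m) = 2 + 0.595·15.7175 = 11.3519.
Competitive Q* = 24.7312, so ΔQ = 9.0137; wedge = 23.926 − 11.3519 = 12.5741.
DWL = ½ × 9.0137 × 12.5741 = $56.67 thousand.

$56.67 thousand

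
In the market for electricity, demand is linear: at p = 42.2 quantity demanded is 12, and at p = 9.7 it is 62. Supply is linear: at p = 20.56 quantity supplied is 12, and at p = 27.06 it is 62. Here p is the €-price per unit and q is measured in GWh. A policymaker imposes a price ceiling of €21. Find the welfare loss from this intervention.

€231.41

Demand slope = (9.7 − 42.2)/(62 − 12) = −0.65, so p = 50 − 0.65q.
Supply slope = (27.06 − 20.56)/(62 − 12) = 0.13, so p = 19 + 0.13q.
Competitive equilibrium: 50 − 0.65q = 19 + 0.13q → q* = 39.7436, p* = 24.1667.
At the ceiling p = 21, quantity supplied = (21 − 19)/0.13 = 15.3846.
Willingness to pay at q' = 15.3846: 50 − 0.65·15.3846 = 40.
Δq = 39.7436 − 15.3846 = 24.359; wedge = 40 − 21 = 19.
DWL = ½ × 24.359 × 19 = €231.41.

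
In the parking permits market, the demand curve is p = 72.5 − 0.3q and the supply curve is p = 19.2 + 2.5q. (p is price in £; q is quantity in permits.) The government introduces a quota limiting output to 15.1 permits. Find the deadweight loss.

£21.69

Competitive equilibrium: 72.5 − 0.3q = 19.2 + 2.5q → q* = 19.0357, p* = 66.7893.
At q = 15.1: demand price = 72.5 − 0.3·15.1 = 67.97; supply price = 19.2 + 2.5·15.1 = 56.95.
Δq = 19.0357 − 15.1 = 3.9357; wedge = 67.97 − 56.95 = 11.02.
The triangle = ½ × 3.9357 × 11.02 = £21.69.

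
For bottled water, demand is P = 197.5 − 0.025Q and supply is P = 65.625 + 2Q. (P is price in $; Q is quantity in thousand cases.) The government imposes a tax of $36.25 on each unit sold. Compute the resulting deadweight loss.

Competitive equilibrium: 197.5 − 0.025Q = 65.625 + 2Q → Q* = 65.1235, P* = 195.8719.
With the tax, the buyer price exceeds the seller price by 36.25: (197.5 − 0.025Q) − (65.625 + 2Q) = 36.25 → Q' = 47.2222.
ΔQ = 65.1235 − 47.2222 = 17.9013; the wedge equals the tax, 36.25.
The triangle = ½ × 17.9013 × 36.25 = $324.46 thousand.

$324.46 thousand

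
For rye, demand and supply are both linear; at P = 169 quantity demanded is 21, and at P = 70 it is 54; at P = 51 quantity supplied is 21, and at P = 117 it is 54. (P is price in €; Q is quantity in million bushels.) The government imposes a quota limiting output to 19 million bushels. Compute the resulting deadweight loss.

€1638.40 million

Demand slope = (70 − 169)/(54 − 21) = −3, so P = 232 − 3Q.
Supply slope = (117 − 51)/(54 − 21) = 2, so P = 9 + 2Q.
Competitive equilibrium: 232 − 3Q = 9 + 2Q → Q* = 44.6, P* = 98.2.
At Q = 19: demand price = 232 − 3·19 = 175; supply price = 9 + 2·19 = 47.
ΔQ = 44.6 − 19 = 25.6; wedge = 175 − 47 = 128.
Welfare loss = ½ × 25.6 × 128 = €1638.40 million.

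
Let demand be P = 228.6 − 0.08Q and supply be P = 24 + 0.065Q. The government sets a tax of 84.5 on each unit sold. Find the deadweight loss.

24621.55

Competitive equilibrium: 228.6 − 0.08Q = 24 + 0.065Q → Q* = 1411.0345, P* = 115.7172.
With the tax, the buyer price exceeds the seller price by 84.5: (228.6 − 0.08Q) − (24 + 0.065Q) = 84.5 → Q' = 828.2759.
ΔQ = 1411.0345 − 828.2759 = 582.7586; the wedge equals the tax, 84.5.
DWL = ½ × 582.7586 × 84.5 = 24621.55.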